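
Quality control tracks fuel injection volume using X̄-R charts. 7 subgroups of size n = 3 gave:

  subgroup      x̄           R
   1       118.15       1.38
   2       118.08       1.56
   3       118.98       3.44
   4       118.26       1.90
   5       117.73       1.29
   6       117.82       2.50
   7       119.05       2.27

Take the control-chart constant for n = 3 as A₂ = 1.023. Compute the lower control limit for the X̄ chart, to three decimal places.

116.200

X̄̄ = (118.15 + 118.08 + 118.98 + 118.26 + 117.73 + 117.82 + 119.05) / 7 = 828.0700 / 7 = 118.2957
R̄ = (1.38 + 1.56 + 3.44 + 1.90 + 1.29 + 2.50 + 2.27) / 7 = 14.3400 / 7 = 2.0486
LCL = X̄̄ − A₂·R̄ = 118.2957 − 1.023 × 2.0486 = 116.2000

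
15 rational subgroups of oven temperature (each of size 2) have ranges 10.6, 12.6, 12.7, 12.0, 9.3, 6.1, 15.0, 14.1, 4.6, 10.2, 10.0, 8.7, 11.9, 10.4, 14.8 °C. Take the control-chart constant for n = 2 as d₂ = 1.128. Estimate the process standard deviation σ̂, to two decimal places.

9.63

R̄ = (10.6 + 12.6 + 12.7 + 12.0 + 9.3 + 6.1 + 15.0 + 14.1 + 4.6 + 10.2 + 10.0 + 8.7 + 11.9 + 10.4 + 14.8) / 15 = 10.8667
σ̂ = R̄ / d₂ = 10.8667 / 1.128 = 9.6336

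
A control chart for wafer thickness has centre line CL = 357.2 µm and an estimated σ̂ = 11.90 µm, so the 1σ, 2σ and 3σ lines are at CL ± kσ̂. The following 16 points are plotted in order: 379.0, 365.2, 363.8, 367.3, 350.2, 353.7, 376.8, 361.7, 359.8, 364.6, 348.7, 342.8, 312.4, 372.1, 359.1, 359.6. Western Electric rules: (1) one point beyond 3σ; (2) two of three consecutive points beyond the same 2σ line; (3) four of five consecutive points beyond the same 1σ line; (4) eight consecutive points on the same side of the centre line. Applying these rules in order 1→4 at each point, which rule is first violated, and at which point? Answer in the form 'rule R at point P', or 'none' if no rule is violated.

rule 1 at point 13

Zone of each point (C = within 1σ̂, B = 1σ̂–2σ̂, A = 2σ̂–3σ̂, * = beyond 3σ̂; sign = side of CL): 1:+B, 2:+C, 3:+C, 4:+C, 5:-C, 6:-C, 7:+B, 8:+C, 9:+C, 10:+C, 11:-C, 12:-B, 13:-*, 14:+B, 15:+C, 16:+C
Rule 1 (one point beyond the 3σ limits) is satisfied at point 13.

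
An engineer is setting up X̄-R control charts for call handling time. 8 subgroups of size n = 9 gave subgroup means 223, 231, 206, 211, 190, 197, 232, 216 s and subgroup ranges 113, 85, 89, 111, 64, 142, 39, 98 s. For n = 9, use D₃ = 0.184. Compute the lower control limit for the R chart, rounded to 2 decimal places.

R̄ = (113 + 85 + 89 + 111 + 64 + 142 + 39 + 98) / 8 = 741.0000 / 8 = 92.6250
LCL_R = D₃·R̄ = 0.184 × 92.6250 = 17.0430

17.04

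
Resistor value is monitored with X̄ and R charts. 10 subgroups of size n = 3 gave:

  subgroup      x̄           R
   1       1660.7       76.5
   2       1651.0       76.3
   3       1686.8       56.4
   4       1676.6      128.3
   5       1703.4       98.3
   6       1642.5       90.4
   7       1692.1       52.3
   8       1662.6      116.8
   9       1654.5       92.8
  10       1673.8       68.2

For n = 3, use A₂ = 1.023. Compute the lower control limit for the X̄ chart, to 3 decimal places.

1582.801

X̄̄ = (1660.7 + 1651.0 + 1686.8 + 1676.6 + 1703.4 + 1642.5 + 1692.1 + 1662.6 + 1654.5 + 1673.8) / 10 = 16704.0000 / 10 = 1670.4000
R̄ = (76.5 + 76.3 + 56.4 + 128.3 + 98.3 + 90.4 + 52.3 + 116.8 + 92.8 + 68.2) / 10 = 856.3000 / 10 = 85.6300
LCL = X̄̄ − A₂·R̄ = 1670.4000 − 1.023 × 85.6300 = 1582.8005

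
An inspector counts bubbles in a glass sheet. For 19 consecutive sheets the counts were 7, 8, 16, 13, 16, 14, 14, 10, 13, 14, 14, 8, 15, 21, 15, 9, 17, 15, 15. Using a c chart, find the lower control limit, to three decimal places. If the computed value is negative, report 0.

c̄ = (7 + 8 + 16 + 13 + 16 + 14 + 14 + 10 + 13 + 14 + 14 + 8 + 15 + 21 + 15 + 9 + 17 + 15 + 15) / 19 = 254 / 19 = 13.3684
LCL = c̄ − 3√c̄ = 13.3684 − 3 × 3.6563 = 2.3996

2.400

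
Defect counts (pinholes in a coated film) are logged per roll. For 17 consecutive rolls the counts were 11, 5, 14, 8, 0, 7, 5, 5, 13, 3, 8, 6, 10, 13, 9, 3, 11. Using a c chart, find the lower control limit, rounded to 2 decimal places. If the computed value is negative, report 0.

c̄ = (11 + 5 + 14 + 8 + 0 + 7 + 5 + 5 + 13 + 3 + 8 + 6 + 10 + 13 + 9 + 3 + 11) / 17 = 131 / 17 = 7.7059
LCL = c̄ − 3√c̄ = 7.7059 − 3 × 2.7759 = -0.6220 → 0 (cannot be negative)

0.00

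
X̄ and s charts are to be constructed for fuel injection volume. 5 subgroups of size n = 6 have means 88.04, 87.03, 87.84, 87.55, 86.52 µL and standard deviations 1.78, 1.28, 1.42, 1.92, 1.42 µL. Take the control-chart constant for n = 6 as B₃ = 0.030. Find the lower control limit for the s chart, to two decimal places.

s̄ = (1.78 + 1.28 + 1.42 + 1.92 + 1.42) / 5 = 1.5640
LCL_s = B₃·s̄ = 0.030 × 1.5640 = 0.0469

0.05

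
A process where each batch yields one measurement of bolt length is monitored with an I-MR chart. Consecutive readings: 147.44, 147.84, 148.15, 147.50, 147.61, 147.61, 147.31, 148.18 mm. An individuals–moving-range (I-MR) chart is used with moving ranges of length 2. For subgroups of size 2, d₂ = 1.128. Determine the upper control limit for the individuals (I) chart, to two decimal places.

148.71

X̄ = (147.44 + 147.84 + 148.15 + 147.50 + 147.61 + 147.61 + 147.31 + 148.18) / 8 = 147.7050
Moving ranges: 0.40, 0.31, 0.65, 0.11, 0.00, 0.30, 0.87; M̄R̄ = 2.6400 / 7 = 0.3771
UCL = X̄ + 3·M̄R̄/d₂ = 147.7050 + 3 × 0.3771 / 1.128 = 148.7080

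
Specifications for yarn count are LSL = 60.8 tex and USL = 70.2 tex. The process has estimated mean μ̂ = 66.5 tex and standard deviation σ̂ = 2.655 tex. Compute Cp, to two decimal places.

0.59

Cp = (USL − LSL) / (6σ̂) = (70.2 − 60.8) / (6 × 2.655) = 9.4000 / 15.9300 = 0.5901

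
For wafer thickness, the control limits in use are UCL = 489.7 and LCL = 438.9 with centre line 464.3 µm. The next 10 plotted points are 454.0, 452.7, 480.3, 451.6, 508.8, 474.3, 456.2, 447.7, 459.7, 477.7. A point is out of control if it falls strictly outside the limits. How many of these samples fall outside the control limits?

1

Compare each point to [438.9, 489.7]: sample 5 = 508.8 > UCL.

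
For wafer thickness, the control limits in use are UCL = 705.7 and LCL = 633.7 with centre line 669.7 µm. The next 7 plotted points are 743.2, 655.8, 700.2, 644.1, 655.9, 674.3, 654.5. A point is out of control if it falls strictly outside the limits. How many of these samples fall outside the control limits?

1

Compare each point to [633.7, 705.7]: sample 1 = 743.2 > UCL.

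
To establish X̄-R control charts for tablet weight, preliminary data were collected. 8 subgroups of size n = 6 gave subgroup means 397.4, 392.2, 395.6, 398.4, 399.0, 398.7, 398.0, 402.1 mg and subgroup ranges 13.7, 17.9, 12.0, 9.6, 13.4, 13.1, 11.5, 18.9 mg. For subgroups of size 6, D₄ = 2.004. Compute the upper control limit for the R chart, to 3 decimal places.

27.580

R̄ = (13.7 + 17.9 + 12.0 + 9.6 + 13.4 + 13.1 + 11.5 + 18.9) / 8 = 110.1000 / 8 = 13.7625
UCL_R = D₄·R̄ = 2.004 × 13.7625 = 27.5800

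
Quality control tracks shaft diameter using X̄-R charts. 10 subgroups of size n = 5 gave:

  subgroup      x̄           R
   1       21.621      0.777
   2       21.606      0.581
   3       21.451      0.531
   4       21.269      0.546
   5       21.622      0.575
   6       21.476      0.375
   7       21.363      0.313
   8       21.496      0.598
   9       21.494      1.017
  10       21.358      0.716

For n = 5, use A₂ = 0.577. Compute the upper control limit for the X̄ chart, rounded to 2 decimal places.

X̄̄ = (21.621 + 21.606 + 21.451 + 21.269 + 21.622 + 21.476 + 21.363 + 21.496 + 21.494 + 21.358) / 10 = 214.7560 / 10 = 21.4756
R̄ = (0.777 + 0.581 + 0.531 + 0.546 + 0.575 + 0.375 + 0.313 + 0.598 + 1.017 + 0.716) / 10 = 6.0290 / 10 = 0.6029
UCL = X̄̄ + A₂·R̄ = 21.4756 + 0.577 × 0.6029 = 21.8235

21.82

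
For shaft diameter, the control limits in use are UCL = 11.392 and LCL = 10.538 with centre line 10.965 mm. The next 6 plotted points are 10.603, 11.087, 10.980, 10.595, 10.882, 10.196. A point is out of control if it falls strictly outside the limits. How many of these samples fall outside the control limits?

1

Compare each point to [10.538, 11.392]: sample 6 = 10.196 < LCL.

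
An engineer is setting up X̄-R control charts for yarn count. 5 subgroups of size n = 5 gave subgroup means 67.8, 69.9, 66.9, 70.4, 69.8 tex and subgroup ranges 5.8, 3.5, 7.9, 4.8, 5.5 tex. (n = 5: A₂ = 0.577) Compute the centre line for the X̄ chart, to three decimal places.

68.960

X̄̄ = (67.8 + 69.9 + 66.9 + 70.4 + 69.8) / 5 = 344.8000 / 5 = 68.9600
CL = X̄̄ = 68.9600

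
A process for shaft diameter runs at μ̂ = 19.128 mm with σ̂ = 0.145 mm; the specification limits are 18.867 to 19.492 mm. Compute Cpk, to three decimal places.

Cpu = (USL − μ̂) / (3σ̂) = (19.492 − 19.128) / (3 × 0.145) = 0.8368; Cpl = (μ̂ − LSL) / (3σ̂) = (19.128 − 18.867) / (3 × 0.145) = 0.6000; Cpk = min(Cpu, Cpl) = 0.6000

0.600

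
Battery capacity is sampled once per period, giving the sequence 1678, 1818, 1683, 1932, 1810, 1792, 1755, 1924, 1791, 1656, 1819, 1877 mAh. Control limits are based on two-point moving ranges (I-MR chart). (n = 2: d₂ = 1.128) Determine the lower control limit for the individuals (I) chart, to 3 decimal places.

1466.005

X̄ = (1678 + 1818 + 1683 + 1932 + 1810 + 1792 + 1755 + 1924 + 1791 + 1656 + 1819 + 1877) / 12 = 1794.5833
Moving ranges: 140, 135, 249, 122, 18, 37, 169, 133, 135, 163, 58; M̄R̄ = 1359.0000 / 11 = 123.5455
LCL = X̄ − 3·M̄R̄/d₂ = 1794.5833 − 3 × 123.5455 / 1.128 = 1466.0050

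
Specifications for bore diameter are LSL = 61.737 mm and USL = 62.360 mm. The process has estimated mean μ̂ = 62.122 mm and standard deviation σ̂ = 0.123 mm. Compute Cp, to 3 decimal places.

0.844

Cp = (USL − LSL) / (6σ̂) = (62.360 − 61.737) / (6 × 0.123) = 0.6230 / 0.7380 = 0.8442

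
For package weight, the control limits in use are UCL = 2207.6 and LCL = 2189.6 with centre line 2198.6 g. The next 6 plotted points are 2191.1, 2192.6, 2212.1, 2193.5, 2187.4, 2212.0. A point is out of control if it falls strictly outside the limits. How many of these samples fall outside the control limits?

3

Compare each point to [2189.6, 2207.6]: sample 3 = 2212.1 > UCL; sample 5 = 2187.4 < LCL; sample 6 = 2212.0 > UCL.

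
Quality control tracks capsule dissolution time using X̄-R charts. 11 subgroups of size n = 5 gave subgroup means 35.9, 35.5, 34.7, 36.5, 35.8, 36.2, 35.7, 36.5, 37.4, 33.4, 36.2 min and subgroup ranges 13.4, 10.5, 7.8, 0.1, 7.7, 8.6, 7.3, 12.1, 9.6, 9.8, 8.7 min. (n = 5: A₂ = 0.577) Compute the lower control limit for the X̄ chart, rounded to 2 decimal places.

30.79

X̄̄ = (35.9 + 35.5 + 34.7 + 36.5 + 35.8 + 36.2 + 35.7 + 36.5 + 37.4 + 33.4 + 36.2) / 11 = 393.8000 / 11 = 35.8000
R̄ = (13.4 + 10.5 + 7.8 + 0.1 + 7.7 + 8.6 + 7.3 + 12.1 + 9.6 + 9.8 + 8.7) / 11 = 95.6000 / 11 = 8.6909
LCL = X̄̄ − A₂·R̄ = 35.8000 − 0.577 × 8.6909 = 30.7853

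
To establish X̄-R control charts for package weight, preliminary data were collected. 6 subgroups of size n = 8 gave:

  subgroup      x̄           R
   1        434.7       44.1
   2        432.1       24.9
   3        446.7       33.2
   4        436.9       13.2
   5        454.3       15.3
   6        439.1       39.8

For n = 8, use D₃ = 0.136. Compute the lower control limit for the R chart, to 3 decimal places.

R̄ = (44.1 + 24.9 + 33.2 + 13.2 + 15.3 + 39.8) / 6 = 170.5000 / 6 = 28.4167
LCL_R = D₃·R̄ = 0.136 × 28.4167 = 3.8647

3.865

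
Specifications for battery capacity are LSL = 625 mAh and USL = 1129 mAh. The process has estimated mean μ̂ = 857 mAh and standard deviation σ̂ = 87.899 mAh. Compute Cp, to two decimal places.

0.96

Cp = (USL − LSL) / (6σ̂) = (1129 − 625) / (6 × 87.899) = 504.0000 / 527.3940 = 0.9556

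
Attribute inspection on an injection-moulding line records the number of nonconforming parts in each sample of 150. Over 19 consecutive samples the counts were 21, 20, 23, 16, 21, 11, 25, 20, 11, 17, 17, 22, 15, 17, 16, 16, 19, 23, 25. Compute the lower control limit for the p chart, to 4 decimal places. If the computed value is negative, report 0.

p̄ = Σdᵢ / (k·n) = 355 / (19 × 150) = 0.12456
LCL = p̄ − 3·√(p̄(1−p̄)/n) = 0.12456 − 3 × 0.02696 = 0.04367

0.0437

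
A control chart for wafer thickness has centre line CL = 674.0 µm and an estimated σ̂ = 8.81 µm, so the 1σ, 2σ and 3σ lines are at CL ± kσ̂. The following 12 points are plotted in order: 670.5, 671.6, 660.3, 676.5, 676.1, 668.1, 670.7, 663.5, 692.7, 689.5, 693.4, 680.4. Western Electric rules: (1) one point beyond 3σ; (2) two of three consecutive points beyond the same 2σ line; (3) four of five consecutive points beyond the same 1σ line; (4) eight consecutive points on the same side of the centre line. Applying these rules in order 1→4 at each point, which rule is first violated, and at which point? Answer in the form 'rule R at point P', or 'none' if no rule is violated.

rule 2 at point 11

Zone of each point (C = within 1σ̂, B = 1σ̂–2σ̂, A = 2σ̂–3σ̂, * = beyond 3σ̂; sign = side of CL): 1:-C, 2:-C, 3:-B, 4:+C, 5:+C, 6:-C, 7:-C, 8:-B, 9:+A, 10:+B, 11:+A, 12:+C
Rule 2 (two of three consecutive points beyond the same 2σ limit) is satisfied at point 11.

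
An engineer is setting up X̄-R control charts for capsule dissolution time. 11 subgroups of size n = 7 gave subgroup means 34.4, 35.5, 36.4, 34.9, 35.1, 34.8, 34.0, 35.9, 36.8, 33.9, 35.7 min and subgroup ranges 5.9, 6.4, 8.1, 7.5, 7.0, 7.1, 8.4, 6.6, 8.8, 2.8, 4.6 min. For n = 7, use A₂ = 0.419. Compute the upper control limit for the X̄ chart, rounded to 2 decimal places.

38.01

X̄̄ = (34.4 + 35.5 + 36.4 + 34.9 + 35.1 + 34.8 + 34.0 + 35.9 + 36.8 + 33.9 + 35.7) / 11 = 387.4000 / 11 = 35.2182
R̄ = (5.9 + 6.4 + 8.1 + 7.5 + 7.0 + 7.1 + 8.4 + 6.6 + 8.8 + 2.8 + 4.6) / 11 = 73.2000 / 11 = 6.6545
UCL = X̄̄ + A₂·R̄ = 35.2182 + 0.419 × 6.6545 = 38.0064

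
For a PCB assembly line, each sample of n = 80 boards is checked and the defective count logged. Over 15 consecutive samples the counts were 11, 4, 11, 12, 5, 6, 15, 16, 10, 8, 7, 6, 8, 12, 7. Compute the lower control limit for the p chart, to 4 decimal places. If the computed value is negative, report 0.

p̄ = Σdᵢ / (k·n) = 138 / (15 × 80) = 0.11500
LCL = p̄ − 3·√(p̄(1−p̄)/n) = 0.11500 − 3 × 0.03567 = 0.00800

0.0080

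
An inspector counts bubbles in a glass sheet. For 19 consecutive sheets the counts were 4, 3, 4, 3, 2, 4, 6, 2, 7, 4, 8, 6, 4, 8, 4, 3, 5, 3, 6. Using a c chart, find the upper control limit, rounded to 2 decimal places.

10.91

c̄ = (4 + 3 + 4 + 3 + 2 + 4 + 6 + 2 + 7 + 4 + 8 + 6 + 4 + 8 + 4 + 3 + 5 + 3 + 6) / 19 = 86 / 19 = 4.5263
UCL = c̄ + 3√c̄ = 4.5263 + 3 × √4.5263 = 4.5263 + 3 × 2.1275 = 10.9089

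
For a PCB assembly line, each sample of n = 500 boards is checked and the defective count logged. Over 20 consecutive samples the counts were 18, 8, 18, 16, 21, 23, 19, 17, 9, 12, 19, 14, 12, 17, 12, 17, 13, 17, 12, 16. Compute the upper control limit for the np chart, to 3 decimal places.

p̄ = Σdᵢ / (k·n) = 310 / (20 × 500) = 0.03100
UCL = np̄ + 3·√(np̄(1−p̄)) = 15.5000 + 3 × √(15.5000×0.96900) = 15.5000 + 3 × 3.8755 = 27.1265

27.126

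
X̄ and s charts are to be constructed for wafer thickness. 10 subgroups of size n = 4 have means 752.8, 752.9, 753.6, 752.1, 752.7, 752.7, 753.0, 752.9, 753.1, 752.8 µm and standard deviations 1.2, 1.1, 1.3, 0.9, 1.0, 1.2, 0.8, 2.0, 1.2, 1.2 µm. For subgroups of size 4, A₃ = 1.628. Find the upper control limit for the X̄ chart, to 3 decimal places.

754.797

X̄̄ = (752.8 + 752.9 + 753.6 + 752.1 + 752.7 + 752.7 + 753.0 + 752.9 + 753.1 + 752.8) / 10 = 752.8600
s̄ = (1.2 + 1.1 + 1.3 + 0.9 + 1.0 + 1.2 + 0.8 + 2.0 + 1.2 + 1.2) / 10 = 1.1900
UCL = X̄̄ + A₃·s̄ = 752.8600 + 1.628 × 1.1900 = 754.7973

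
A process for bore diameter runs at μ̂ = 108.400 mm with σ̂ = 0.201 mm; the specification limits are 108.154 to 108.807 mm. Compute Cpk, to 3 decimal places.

0.408

Cpu = (USL − μ̂) / (3σ̂) = (108.807 − 108.400) / (3 × 0.201) = 0.6750; Cpl = (μ̂ − LSL) / (3σ̂) = (108.400 − 108.154) / (3 × 0.201) = 0.4080; Cpk = min(Cpu, Cpl) = 0.4080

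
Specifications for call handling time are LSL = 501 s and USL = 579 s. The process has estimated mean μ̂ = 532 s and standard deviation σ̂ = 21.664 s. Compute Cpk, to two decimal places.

Cpu = (USL − μ̂) / (3σ̂) = (579 − 532) / (3 × 21.664) = 0.7232; Cpl = (μ̂ − LSL) / (3σ̂) = (532 − 501) / (3 × 21.664) = 0.4770; Cpk = min(Cpu, Cpl) = 0.4770

0.48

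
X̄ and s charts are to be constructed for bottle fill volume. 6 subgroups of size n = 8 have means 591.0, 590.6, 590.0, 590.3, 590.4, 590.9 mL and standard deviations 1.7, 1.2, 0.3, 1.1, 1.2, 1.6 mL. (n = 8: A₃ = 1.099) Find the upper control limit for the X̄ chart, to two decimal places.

591.83

X̄̄ = (591.0 + 590.6 + 590.0 + 590.3 + 590.4 + 590.9) / 6 = 590.5333
s̄ = (1.7 + 1.2 + 0.3 + 1.1 + 1.2 + 1.6) / 6 = 1.1833
UCL = X̄̄ + A₃·s̄ = 590.5333 + 1.099 × 1.1833 = 591.8338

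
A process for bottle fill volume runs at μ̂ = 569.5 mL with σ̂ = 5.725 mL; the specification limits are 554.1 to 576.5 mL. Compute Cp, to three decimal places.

0.652

Cp = (USL − LSL) / (6σ̂) = (576.5 − 554.1) / (6 × 5.725) = 22.4000 / 34.3500 = 0.6521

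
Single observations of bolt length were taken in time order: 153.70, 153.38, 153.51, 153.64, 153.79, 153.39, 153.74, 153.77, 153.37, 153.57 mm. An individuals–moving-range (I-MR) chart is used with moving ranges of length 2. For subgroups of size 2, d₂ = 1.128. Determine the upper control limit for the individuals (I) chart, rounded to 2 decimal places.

X̄ = (153.70 + 153.38 + 153.51 + 153.64 + 153.79 + 153.39 + 153.74 + 153.77 + 153.37 + 153.57) / 10 = 153.5860
Moving ranges: 0.32, 0.13, 0.13, 0.15, 0.40, 0.35, 0.03, 0.40, 0.20; M̄R̄ = 2.1100 / 9 = 0.2344
UCL = X̄ + 3·M̄R̄/d₂ = 153.5860 + 3 × 0.2344 / 1.128 = 154.2095

154.21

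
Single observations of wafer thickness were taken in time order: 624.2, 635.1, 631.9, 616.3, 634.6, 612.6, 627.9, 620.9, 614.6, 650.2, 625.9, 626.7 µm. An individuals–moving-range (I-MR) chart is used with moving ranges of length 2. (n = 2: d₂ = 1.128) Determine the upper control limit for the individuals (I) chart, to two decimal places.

X̄ = (624.2 + 635.1 + 631.9 + 616.3 + 634.6 + 612.6 + 627.9 + 620.9 + 614.6 + 650.2 + 625.9 + 626.7) / 12 = 626.7417
Moving ranges: 10.9, 3.2, 15.6, 18.3, 22.0, 15.3, 7.0, 6.3, 35.6, 24.3, 0.8; M̄R̄ = 159.3000 / 11 = 14.4818
UCL = X̄ + 3·M̄R̄/d₂ = 626.7417 + 3 × 14.4818 / 1.128 = 665.2571

665.26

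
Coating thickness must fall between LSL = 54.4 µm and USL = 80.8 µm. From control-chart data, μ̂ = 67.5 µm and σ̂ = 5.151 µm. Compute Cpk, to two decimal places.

0.85

Cpu = (USL − μ̂) / (3σ̂) = (80.8 − 67.5) / (3 × 5.151) = 0.8607; Cpl = (μ̂ − LSL) / (3σ̂) = (67.5 − 54.4) / (3 × 5.151) = 0.8477; Cpk = min(Cpu, Cpl) = 0.8477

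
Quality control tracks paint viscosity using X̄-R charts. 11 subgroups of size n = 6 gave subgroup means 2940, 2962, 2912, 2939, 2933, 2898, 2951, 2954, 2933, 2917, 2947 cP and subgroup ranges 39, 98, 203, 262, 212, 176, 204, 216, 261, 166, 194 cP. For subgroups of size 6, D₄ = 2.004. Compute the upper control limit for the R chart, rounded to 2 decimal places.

R̄ = (39 + 98 + 203 + 262 + 212 + 176 + 204 + 216 + 261 + 166 + 194) / 11 = 2031.0000 / 11 = 184.6364
UCL_R = D₄·R̄ = 2.004 × 184.6364 = 370.0113

370.01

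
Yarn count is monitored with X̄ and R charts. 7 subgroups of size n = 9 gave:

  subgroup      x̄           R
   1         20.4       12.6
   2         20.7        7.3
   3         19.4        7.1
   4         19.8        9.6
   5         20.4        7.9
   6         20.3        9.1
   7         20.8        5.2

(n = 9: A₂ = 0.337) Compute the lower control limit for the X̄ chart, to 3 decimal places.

17.426

X̄̄ = (20.4 + 20.7 + 19.4 + 19.8 + 20.4 + 20.3 + 20.8) / 7 = 141.8000 / 7 = 20.2571
R̄ = (12.6 + 7.3 + 7.1 + 9.6 + 7.9 + 9.1 + 5.2) / 7 = 58.8000 / 7 = 8.4000
LCL = X̄̄ − A₂·R̄ = 20.2571 − 0.337 × 8.4000 = 17.4263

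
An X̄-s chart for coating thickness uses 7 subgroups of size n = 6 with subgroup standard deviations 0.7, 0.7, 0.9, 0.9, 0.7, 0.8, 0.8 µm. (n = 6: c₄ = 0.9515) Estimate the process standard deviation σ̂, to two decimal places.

0.83

s̄ = (0.7 + 0.7 + 0.9 + 0.9 + 0.7 + 0.8 + 0.8) / 7 = 0.7857
σ̂ = s̄ / c₄ = 0.7857 / 0.9515 = 0.8258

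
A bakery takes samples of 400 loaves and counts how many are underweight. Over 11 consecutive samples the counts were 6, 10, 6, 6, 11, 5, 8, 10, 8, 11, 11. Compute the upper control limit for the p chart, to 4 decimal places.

p̄ = Σdᵢ / (k·n) = 92 / (11 × 400) = 0.02091
UCL = p̄ + 3·√(p̄(1−p̄)/n) = 0.02091 + 3 × √(0.02091×0.97909/400) = 0.02091 + 3 × 0.00715 = 0.04237

0.0424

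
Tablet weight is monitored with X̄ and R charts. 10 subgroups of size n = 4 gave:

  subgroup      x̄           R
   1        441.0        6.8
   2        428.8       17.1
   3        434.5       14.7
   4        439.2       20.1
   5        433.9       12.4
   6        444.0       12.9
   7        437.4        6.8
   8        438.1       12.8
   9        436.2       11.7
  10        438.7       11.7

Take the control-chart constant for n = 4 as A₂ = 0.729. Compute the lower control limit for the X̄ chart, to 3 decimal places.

427.922

X̄̄ = (441.0 + 428.8 + 434.5 + 439.2 + 433.9 + 444.0 + 437.4 + 438.1 + 436.2 + 438.7) / 10 = 4371.8000 / 10 = 437.1800
R̄ = (6.8 + 17.1 + 14.7 + 20.1 + 12.4 + 12.9 + 6.8 + 12.8 + 11.7 + 11.7) / 10 = 127.0000 / 10 = 12.7000
LCL = X̄̄ − A₂·R̄ = 437.1800 − 0.729 × 12.7000 = 427.9217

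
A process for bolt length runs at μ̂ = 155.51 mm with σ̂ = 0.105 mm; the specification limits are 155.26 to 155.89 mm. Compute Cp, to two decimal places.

1.00

Cp = (USL − LSL) / (6σ̂) = (155.89 − 155.26) / (6 × 0.105) = 0.6300 / 0.6300 = 1.0000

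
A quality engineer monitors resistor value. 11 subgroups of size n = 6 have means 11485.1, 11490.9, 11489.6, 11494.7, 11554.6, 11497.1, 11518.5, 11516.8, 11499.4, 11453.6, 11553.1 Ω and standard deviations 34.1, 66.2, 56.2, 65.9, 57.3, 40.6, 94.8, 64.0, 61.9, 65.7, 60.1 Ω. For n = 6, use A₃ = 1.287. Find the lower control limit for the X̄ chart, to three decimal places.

X̄̄ = (11485.1 + 11490.9 + 11489.6 + 11494.7 + 11554.6 + 11497.1 + 11518.5 + 11516.8 + 11499.4 + 11453.6 + 11553.1) / 11 = 11504.8545
s̄ = (34.1 + 66.2 + 56.2 + 65.9 + 57.3 + 40.6 + 94.8 + 64.0 + 61.9 + 65.7 + 60.1) / 11 = 60.6182
LCL = X̄̄ − A₃·s̄ = 11504.8545 − 1.287 × 60.6182 = 11426.8389

11426.839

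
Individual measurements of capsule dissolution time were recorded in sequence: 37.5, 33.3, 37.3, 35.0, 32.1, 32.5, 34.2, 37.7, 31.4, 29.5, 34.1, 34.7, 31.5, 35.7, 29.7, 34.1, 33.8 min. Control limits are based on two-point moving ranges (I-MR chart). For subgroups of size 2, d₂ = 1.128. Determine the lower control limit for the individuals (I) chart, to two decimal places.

25.38

X̄ = (37.5 + 33.3 + 37.3 + 35.0 + 32.1 + 32.5 + 34.2 + 37.7 + 31.4 + 29.5 + 34.1 + 34.7 + 31.5 + 35.7 + 29.7 + 34.1 + 33.8) / 17 = 33.7706
Moving ranges: 4.2, 4.0, 2.3, 2.9, 0.4, 1.7, 3.5, 6.3, 1.9, 4.6, 0.6, 3.2, 4.2, 6.0, 4.4, 0.3; M̄R̄ = 50.5000 / 16 = 3.1562
LCL = X̄ − 3·M̄R̄/d₂ = 33.7706 − 3 × 3.1562 / 1.128 = 25.3763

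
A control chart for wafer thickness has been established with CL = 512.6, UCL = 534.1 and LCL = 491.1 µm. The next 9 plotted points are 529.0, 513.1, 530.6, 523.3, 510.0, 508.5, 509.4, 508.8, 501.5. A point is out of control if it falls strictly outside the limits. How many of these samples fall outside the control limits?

All 9 points lie within [491.1, 534.1].

0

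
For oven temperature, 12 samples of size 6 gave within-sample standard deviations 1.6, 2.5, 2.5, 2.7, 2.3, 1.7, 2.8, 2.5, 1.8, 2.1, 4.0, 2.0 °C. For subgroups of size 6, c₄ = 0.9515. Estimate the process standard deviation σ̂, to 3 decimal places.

s̄ = (1.6 + 2.5 + 2.5 + 2.7 + 2.3 + 1.7 + 2.8 + 2.5 + 1.8 + 2.1 + 4.0 + 2.0) / 12 = 2.3750
σ̂ = s̄ / c₄ = 2.3750 / 0.9515 = 2.4961

2.496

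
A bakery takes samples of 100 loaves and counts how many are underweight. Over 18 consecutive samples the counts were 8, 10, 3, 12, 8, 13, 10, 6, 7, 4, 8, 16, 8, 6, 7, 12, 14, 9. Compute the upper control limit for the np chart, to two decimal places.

17.51

p̄ = Σdᵢ / (k·n) = 161 / (18 × 100) = 0.08944
UCL = np̄ + 3·√(np̄(1−p̄)) = 8.9444 + 3 × √(8.9444×0.91056) = 8.9444 + 3 × 2.8538 = 17.5060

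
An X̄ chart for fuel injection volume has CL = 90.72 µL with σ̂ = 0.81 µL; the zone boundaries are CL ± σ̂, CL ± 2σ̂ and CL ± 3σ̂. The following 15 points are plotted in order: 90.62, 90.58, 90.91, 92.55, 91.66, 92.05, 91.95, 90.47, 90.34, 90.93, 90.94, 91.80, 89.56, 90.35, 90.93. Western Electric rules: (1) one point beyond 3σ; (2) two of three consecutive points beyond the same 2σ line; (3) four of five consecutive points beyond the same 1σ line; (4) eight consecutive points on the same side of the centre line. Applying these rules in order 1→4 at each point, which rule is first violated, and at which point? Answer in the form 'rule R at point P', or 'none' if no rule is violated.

rule 3 at point 7

Zone of each point (C = within 1σ̂, B = 1σ̂–2σ̂, A = 2σ̂–3σ̂, * = beyond 3σ̂; sign = side of CL): 1:-C, 2:-C, 3:+C, 4:+A, 5:+B, 6:+B, 7:+B, 8:-C, 9:-C, 10:+C, 11:+C, 12:+B, 13:-B, 14:-C, 15:+C
Rule 3 (four of five consecutive points beyond the same 1σ limit) is satisfied at point 7.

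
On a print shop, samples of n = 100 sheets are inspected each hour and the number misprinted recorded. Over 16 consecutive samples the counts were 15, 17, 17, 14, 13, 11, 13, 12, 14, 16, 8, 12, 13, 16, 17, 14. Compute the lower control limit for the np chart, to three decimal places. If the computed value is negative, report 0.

p̄ = Σdᵢ / (k·n) = 222 / (16 × 100) = 0.13875
LCL = np̄ − 3·√(np̄(1−p̄)) = 13.8750 − 3 × 3.4569 = 3.5044

3.504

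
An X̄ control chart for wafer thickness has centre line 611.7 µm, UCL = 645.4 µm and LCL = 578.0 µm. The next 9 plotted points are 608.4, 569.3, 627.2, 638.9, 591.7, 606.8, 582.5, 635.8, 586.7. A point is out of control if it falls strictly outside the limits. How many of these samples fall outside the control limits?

1

Compare each point to [578.0, 645.4]: sample 2 = 569.3 < LCL.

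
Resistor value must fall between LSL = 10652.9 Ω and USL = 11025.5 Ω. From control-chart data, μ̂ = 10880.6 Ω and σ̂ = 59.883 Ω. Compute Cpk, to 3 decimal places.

Cpu = (USL − μ̂) / (3σ̂) = (11025.5 − 10880.6) / (3 × 59.883) = 0.8066; Cpl = (μ̂ − LSL) / (3σ̂) = (10880.6 − 10652.9) / (3 × 59.883) = 1.2675; Cpk = min(Cpu, Cpl) = 0.8066

0.807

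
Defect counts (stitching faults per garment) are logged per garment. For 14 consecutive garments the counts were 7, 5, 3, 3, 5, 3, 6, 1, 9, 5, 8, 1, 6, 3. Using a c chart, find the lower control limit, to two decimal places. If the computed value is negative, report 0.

0.00

c̄ = (7 + 5 + 3 + 3 + 5 + 3 + 6 + 1 + 9 + 5 + 8 + 1 + 6 + 3) / 14 = 65 / 14 = 4.6429
LCL = c̄ − 3√c̄ = 4.6429 − 3 × 2.1547 = -1.8213 → 0 (cannot be negative)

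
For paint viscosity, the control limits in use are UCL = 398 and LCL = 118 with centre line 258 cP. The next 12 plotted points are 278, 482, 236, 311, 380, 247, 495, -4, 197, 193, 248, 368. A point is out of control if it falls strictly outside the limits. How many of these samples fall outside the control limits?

3

Compare each point to [118, 398]: sample 2 = 482 > UCL; sample 7 = 495 > UCL; sample 8 = -4 < LCL.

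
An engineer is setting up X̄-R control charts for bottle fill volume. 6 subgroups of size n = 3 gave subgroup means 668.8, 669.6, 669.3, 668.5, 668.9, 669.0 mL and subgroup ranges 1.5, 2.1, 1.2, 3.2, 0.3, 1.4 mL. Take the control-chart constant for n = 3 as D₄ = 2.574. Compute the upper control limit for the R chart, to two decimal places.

4.16

R̄ = (1.5 + 2.1 + 1.2 + 3.2 + 0.3 + 1.4) / 6 = 9.7000 / 6 = 1.6167
UCL_R = D₄·R̄ = 2.574 × 1.6167 = 4.1613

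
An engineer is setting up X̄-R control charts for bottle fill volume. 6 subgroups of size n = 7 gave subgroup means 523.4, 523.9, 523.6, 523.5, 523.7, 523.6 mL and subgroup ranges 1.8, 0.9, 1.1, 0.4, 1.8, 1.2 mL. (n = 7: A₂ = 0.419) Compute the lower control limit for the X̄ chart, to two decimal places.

523.11

X̄̄ = (523.4 + 523.9 + 523.6 + 523.5 + 523.7 + 523.6) / 6 = 3141.7000 / 6 = 523.6167
R̄ = (1.8 + 0.9 + 1.1 + 0.4 + 1.8 + 1.2) / 6 = 7.2000 / 6 = 1.2000
LCL = X̄̄ − A₂·R̄ = 523.6167 − 0.419 × 1.2000 = 523.1139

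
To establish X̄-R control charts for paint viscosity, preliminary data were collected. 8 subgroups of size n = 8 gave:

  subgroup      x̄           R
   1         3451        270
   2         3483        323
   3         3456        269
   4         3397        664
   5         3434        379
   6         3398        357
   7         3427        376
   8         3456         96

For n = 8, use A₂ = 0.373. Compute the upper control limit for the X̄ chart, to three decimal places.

3565.223

X̄̄ = (3451 + 3483 + 3456 + 3397 + 3434 + 3398 + 3427 + 3456) / 8 = 27502.0000 / 8 = 3437.7500
R̄ = (270 + 323 + 269 + 664 + 379 + 357 + 376 + 96) / 8 = 2734.0000 / 8 = 341.7500
UCL = X̄̄ + A₂·R̄ = 3437.7500 + 0.373 × 341.7500 = 3565.2227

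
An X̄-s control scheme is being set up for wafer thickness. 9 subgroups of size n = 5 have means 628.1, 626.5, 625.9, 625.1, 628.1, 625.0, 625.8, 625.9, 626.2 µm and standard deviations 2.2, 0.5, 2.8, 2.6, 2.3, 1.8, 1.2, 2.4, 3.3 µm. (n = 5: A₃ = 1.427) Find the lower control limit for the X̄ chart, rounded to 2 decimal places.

623.26

X̄̄ = (628.1 + 626.5 + 625.9 + 625.1 + 628.1 + 625.0 + 625.8 + 625.9 + 626.2) / 9 = 626.2889
s̄ = (2.2 + 0.5 + 2.8 + 2.6 + 2.3 + 1.8 + 1.2 + 2.4 + 3.3) / 9 = 2.1222
LCL = X̄̄ − A₃·s̄ = 626.2889 − 1.427 × 2.1222 = 623.2605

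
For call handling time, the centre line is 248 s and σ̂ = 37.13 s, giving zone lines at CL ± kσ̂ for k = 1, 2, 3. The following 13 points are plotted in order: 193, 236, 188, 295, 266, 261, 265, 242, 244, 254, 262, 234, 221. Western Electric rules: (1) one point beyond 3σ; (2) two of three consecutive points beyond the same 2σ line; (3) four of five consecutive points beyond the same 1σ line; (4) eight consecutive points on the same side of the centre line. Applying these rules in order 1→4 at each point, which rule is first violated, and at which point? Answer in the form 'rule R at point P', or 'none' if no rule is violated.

Zone of each point (C = within 1σ̂, B = 1σ̂–2σ̂, A = 2σ̂–3σ̂, * = beyond 3σ̂; sign = side of CL): 1:-B, 2:-C, 3:-B, 4:+B, 5:+C, 6:+C, 7:+C, 8:-C, 9:-C, 10:+C, 11:+C, 12:-C, 13:-C
No rule fires across all 13 points.

none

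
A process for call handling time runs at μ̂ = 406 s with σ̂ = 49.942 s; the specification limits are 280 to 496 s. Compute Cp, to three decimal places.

Cp = (USL − LSL) / (6σ̂) = (496 − 280) / (6 × 49.942) = 216.0000 / 299.6520 = 0.7208

0.721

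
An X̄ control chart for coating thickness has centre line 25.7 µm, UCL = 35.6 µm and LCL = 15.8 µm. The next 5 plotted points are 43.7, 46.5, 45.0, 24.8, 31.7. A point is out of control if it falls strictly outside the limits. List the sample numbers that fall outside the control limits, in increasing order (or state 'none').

1, 2, 3

Compare each point to [15.8, 35.6]: sample 1 = 43.7 > UCL; sample 2 = 46.5 > UCL; sample 3 = 45.0 > UCL.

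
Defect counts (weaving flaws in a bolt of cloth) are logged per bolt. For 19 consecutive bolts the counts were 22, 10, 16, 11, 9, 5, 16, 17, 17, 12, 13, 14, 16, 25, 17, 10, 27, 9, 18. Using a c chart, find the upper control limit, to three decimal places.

26.546

c̄ = (22 + 10 + 16 + 11 + 9 + 5 + 16 + 17 + 17 + 12 + 13 + 14 + 16 + 25 + 17 + 10 + 27 + 9 + 18) / 19 = 284 / 19 = 14.9474
UCL = c̄ + 3√c̄ = 14.9474 + 3 × √14.9474 = 14.9474 + 3 × 3.8662 = 26.5459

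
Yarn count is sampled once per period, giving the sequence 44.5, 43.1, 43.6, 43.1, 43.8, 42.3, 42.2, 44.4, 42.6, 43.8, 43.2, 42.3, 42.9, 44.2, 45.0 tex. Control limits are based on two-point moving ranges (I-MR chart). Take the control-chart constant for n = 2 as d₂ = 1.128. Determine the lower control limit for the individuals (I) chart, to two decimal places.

X̄ = (44.5 + 43.1 + 43.6 + 43.1 + 43.8 + 42.3 + 42.2 + 44.4 + 42.6 + 43.8 + 43.2 + 42.3 + 42.9 + 44.2 + 45.0) / 15 = 43.4000
Moving ranges: 1.4, 0.5, 0.5, 0.7, 1.5, 0.1, 2.2, 1.8, 1.2, 0.6, 0.9, 0.6, 1.3, 0.8; M̄R̄ = 14.1000 / 14 = 1.0071
LCL = X̄ − 3·M̄R̄/d₂ = 43.4000 − 3 × 1.0071 / 1.128 = 40.7214

40.72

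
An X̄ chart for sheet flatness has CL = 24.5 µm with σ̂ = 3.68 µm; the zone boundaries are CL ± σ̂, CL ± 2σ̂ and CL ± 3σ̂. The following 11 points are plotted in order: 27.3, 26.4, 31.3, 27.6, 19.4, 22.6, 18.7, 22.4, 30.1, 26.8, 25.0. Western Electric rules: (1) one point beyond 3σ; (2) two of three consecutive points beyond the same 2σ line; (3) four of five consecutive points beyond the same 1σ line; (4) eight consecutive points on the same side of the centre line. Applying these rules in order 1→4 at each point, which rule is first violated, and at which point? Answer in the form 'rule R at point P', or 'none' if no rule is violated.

Zone of each point (C = within 1σ̂, B = 1σ̂–2σ̂, A = 2σ̂–3σ̂, * = beyond 3σ̂; sign = side of CL): 1:+C, 2:+C, 3:+B, 4:+C, 5:-B, 6:-C, 7:-B, 8:-C, 9:+B, 10:+C, 11:+C
No rule fires across all 11 points.

none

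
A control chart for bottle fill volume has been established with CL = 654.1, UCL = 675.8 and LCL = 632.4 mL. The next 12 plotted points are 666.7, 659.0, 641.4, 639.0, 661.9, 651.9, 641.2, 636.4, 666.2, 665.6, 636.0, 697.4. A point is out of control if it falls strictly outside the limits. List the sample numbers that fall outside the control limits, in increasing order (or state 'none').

12

Compare each point to [632.4, 675.8]: sample 12 = 697.4 > UCL.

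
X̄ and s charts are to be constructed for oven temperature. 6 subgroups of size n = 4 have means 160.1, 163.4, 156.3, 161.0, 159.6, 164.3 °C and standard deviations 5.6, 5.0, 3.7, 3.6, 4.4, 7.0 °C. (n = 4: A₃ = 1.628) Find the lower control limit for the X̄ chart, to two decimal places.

X̄̄ = (160.1 + 163.4 + 156.3 + 161.0 + 159.6 + 164.3) / 6 = 160.7833
s̄ = (5.6 + 5.0 + 3.7 + 3.6 + 4.4 + 7.0) / 6 = 4.8833
LCL = X̄̄ − A₃·s̄ = 160.7833 − 1.628 × 4.8833 = 152.8333

152.83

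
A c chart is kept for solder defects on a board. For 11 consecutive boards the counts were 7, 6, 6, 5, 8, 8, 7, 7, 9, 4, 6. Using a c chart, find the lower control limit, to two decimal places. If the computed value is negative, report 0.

c̄ = (7 + 6 + 6 + 5 + 8 + 8 + 7 + 7 + 9 + 4 + 6) / 11 = 73 / 11 = 6.6364
LCL = c̄ − 3√c̄ = 6.6364 − 3 × 2.5761 = -1.0920 → 0 (cannot be negative)

0.00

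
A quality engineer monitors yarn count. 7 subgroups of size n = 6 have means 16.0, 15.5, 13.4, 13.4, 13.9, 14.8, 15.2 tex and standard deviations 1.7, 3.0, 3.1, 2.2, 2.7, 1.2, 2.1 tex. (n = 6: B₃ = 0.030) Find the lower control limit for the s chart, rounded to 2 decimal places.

s̄ = (1.7 + 3.0 + 3.1 + 2.2 + 2.7 + 1.2 + 2.1) / 7 = 2.2857
LCL_s = B₃·s̄ = 0.030 × 2.2857 = 0.0686

0.07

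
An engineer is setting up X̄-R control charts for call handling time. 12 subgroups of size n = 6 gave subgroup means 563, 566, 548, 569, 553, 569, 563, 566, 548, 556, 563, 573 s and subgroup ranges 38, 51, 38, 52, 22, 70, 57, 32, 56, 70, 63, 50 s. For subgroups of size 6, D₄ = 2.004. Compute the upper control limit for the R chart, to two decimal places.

100.03

R̄ = (38 + 51 + 38 + 52 + 22 + 70 + 57 + 32 + 56 + 70 + 63 + 50) / 12 = 599.0000 / 12 = 49.9167
UCL_R = D₄·R̄ = 2.004 × 49.9167 = 100.0330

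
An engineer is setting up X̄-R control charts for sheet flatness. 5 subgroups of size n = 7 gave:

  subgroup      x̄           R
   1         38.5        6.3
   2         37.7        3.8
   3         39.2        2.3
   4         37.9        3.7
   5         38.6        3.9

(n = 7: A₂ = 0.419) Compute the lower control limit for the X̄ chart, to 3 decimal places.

36.704

X̄̄ = (38.5 + 37.7 + 39.2 + 37.9 + 38.6) / 5 = 191.9000 / 5 = 38.3800
R̄ = (6.3 + 3.8 + 2.3 + 3.7 + 3.9) / 5 = 20.0000 / 5 = 4.0000
LCL = X̄̄ − A₂·R̄ = 38.3800 − 0.419 × 4.0000 = 36.7040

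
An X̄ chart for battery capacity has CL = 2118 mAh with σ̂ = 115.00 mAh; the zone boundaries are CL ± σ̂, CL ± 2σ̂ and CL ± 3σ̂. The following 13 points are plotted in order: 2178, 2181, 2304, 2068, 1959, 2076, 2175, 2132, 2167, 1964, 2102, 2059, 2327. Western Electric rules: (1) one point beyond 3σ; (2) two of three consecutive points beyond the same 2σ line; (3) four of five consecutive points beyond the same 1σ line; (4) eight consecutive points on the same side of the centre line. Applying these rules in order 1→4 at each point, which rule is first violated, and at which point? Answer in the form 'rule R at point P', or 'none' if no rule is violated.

none

Zone of each point (C = within 1σ̂, B = 1σ̂–2σ̂, A = 2σ̂–3σ̂, * = beyond 3σ̂; sign = side of CL): 1:+C, 2:+C, 3:+B, 4:-C, 5:-B, 6:-C, 7:+C, 8:+C, 9:+C, 10:-B, 11:-C, 12:-C, 13:+B
No rule fires across all 13 points.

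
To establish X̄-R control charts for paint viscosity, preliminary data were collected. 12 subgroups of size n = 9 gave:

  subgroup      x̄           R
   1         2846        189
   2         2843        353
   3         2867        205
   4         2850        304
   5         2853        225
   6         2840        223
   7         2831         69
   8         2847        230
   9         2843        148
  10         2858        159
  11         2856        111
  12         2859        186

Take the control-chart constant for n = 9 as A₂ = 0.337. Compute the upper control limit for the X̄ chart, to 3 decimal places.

2916.873

X̄̄ = (2846 + 2843 + 2867 + 2850 + 2853 + 2840 + 2831 + 2847 + 2843 + 2858 + 2856 + 2859) / 12 = 34193.0000 / 12 = 2849.4167
R̄ = (189 + 353 + 205 + 304 + 225 + 223 + 69 + 230 + 148 + 159 + 111 + 186) / 12 = 2402.0000 / 12 = 200.1667
UCL = X̄̄ + A₂·R̄ = 2849.4167 + 0.337 × 200.1667 = 2916.8728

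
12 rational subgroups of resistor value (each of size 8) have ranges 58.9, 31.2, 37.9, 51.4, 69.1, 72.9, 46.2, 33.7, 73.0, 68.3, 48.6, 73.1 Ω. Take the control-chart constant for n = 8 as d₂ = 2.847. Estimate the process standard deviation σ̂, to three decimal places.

R̄ = (58.9 + 31.2 + 37.9 + 51.4 + 69.1 + 72.9 + 46.2 + 33.7 + 73.0 + 68.3 + 48.6 + 73.1) / 12 = 55.3583
σ̂ = R̄ / d₂ = 55.3583 / 2.847 = 19.4444

19.444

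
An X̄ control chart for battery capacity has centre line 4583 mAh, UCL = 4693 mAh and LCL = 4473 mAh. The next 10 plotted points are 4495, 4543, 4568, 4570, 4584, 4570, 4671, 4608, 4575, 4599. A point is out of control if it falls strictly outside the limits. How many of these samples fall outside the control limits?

All 10 points lie within [4473, 4693].

0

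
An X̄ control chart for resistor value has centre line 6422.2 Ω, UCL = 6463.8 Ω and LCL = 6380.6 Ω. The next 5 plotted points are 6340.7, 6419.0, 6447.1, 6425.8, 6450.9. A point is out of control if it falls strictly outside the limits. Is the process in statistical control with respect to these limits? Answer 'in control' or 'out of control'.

out of control

Compare each point to [6380.6, 6463.8]: sample 1 = 6340.7 < LCL.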